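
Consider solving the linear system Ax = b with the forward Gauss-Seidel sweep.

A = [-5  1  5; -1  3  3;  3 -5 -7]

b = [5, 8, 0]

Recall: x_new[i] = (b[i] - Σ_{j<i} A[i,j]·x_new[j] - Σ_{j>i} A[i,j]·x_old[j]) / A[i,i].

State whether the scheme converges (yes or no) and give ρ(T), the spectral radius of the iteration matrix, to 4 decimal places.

Split A = D + L + U, D = diag(-5, 3, -7).
Gauss-Seidel: T = -(D+L)⁻¹U, row 0 first, T[0,2] = -(5)/(-5) = +1.0000; later rows by forward substitution.
  T[0,:] = [+0.0000, +0.2000, +1.0000]
  T[1,:] = [+0.0000, +0.0667, -0.6667]
  T[2,:] = [+0.0000, +0.0381, +0.9048]
eigenvalue magnitudes: 0.8733, 0.0982, 0.0000.
spectral radius ρ = 0.8733; 0.8733 < 1 ⇒ converges.

yes, ρ = 0.8733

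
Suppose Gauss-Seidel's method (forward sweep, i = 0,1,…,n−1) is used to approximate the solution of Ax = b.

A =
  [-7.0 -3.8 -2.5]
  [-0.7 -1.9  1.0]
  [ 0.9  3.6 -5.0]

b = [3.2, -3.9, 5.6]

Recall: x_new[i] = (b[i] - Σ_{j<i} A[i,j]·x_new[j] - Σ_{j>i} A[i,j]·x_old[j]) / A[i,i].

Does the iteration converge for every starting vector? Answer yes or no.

A = D + L + U where D = diag(-7, -1.9, -5).
T_GS = -(D+L)⁻¹U: row 0 first, T[0,2] = -(-2.5)/(-7) = -0.3571; later rows by forward substitution.
  T[0,:] = [+0.0000, -0.5429, -0.3571]
  T[1,:] = [+0.0000, +0.2000, +0.6579]
  T[2,:] = [+0.0000, +0.0463, +0.4094]
|eigenvalues of T|: 0.5082, 0.1012, 0.0000.
ρ(T) = max|λ| = 0.5082; 0.5082 < 1, so it converges for any x₀.

yes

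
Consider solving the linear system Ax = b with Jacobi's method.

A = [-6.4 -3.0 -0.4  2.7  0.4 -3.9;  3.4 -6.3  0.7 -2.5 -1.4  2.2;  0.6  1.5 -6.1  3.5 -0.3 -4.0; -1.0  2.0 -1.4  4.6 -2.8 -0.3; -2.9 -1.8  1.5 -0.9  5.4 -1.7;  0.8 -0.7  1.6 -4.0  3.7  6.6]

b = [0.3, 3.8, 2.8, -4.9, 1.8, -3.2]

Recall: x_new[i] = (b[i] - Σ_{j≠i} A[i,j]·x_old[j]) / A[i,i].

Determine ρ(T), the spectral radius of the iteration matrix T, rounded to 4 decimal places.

1.1459

A = D + L + U where D = diag(-6.4, -6.3, -6.1, 4.6, 5.4, 6.6).
T_J = -D⁻¹(L+U): T[0,4] = -(0.4)/(-6.4) = +0.0625; T[0,0] = 0.
  T[0,:] = [+0.0000 -0.4688 -0.0625 +0.4219 +0.0625 -0.6094]
  T[1,:] = [+0.5397 +0.0000 +0.1111 -0.3968 -0.2222 +0.3492]
  T[2,:] = [+0.0984 +0.2459 +0.0000 +0.5738 -0.0492 -0.6557]
  T[3,:] = [+0.2174 -0.4348 +0.3043 +0.0000 +0.6087 +0.0652]
  T[4,:] = [+0.5370 +0.3333 -0.2778 +0.1667 +0.0000 +0.3148]
  T[5,:] = [-0.1212 +0.1061 -0.2424 +0.6061 -0.5606 +0.0000]
eigenvalue magnitudes: 1.1459, 0.7513, 0.7513, 0.6459, 0.4028, 0.4028.
spectral radius ρ = 1.1459; 1.1459 > 1: divergent.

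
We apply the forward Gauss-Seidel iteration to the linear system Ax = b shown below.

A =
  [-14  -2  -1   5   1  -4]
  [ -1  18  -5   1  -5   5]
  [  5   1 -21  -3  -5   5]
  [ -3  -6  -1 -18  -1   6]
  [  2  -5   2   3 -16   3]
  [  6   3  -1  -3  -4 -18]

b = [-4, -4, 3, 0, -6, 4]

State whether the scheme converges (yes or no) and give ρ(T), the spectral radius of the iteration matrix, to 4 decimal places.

yes, ρ = 0.6195

A = D + L + U where D = diag(-14, 18, -21, -18, -16, -18).
Gauss-Seidel: T = -(D+L)⁻¹U, row 0 first, T[0,5] = -(-4)/(-14) = -0.2857; later rows by forward substitution.
  T[0,:] = [+0.0000 -0.1429 -0.0714 +0.3571 +0.0714 -0.2857]
  T[1,:] = [+0.0000 -0.0079 +0.2738 -0.0357 +0.2817 -0.2937]
  T[2,:] = [+0.0000 -0.0344 -0.0040 -0.0595 -0.2077 +0.1561]
  T[3,:] = [+0.0000 +0.0284 -0.0791 -0.0443 -0.1498 +0.4702]
  T[4,:] = [+0.0000 -0.0144 -0.1098 +0.0401 -0.1332 +0.3512]
  T[5,:] = [+0.0000 -0.0486 +0.0596 +0.1149 +0.1369 -0.3093]
eigenvalue magnitudes: 0.6195, 0.1404, 0.1107, 0.1107, 0.0185, 0.0000.
spectral radius ρ = 0.6195; 0.6195 < 1, so it converges for any x₀.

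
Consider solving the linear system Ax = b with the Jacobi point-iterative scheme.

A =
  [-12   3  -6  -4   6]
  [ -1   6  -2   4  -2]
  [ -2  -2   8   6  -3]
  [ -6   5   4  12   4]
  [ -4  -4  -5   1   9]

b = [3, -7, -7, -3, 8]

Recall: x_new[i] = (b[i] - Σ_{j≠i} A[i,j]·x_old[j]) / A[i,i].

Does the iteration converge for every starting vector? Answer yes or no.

no

Write A = D+L+U with D = diag(-12, 6, 8, 12, 9).
Jacobi: T = -D⁻¹(L+U), T[3,1] = -(5)/(12) = -0.4167; T[3,3] = 0.
  T[0,:] = [+0.0000 +0.2500 -0.5000 -0.3333 +0.5000]
  T[1,:] = [+0.1667 +0.0000 +0.3333 -0.6667 +0.3333]
  T[2,:] = [+0.2500 +0.2500 +0.0000 -0.7500 +0.3750]
  T[3,:] = [+0.5000 -0.4167 -0.3333 +0.0000 -0.3333]
  T[4,:] = [+0.4444 +0.4444 +0.5556 -0.1111 +0.0000]
eigenvalue magnitudes: 1.2405, 0.7784, 0.7784, 0.2610, 0.2447.
ρ(T) = max|λ| = 1.2405; 1.2405 > 1, so it fails to converge.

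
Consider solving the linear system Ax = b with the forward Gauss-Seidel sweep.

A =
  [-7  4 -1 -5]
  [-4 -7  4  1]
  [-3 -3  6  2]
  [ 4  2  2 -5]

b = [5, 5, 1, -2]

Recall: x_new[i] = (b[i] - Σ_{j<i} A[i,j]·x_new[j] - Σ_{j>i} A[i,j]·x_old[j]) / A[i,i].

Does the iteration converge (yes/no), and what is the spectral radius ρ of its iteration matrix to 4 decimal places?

yes, ρ = 0.9343

Diagonal D = diag(-7, -7, 6, -5); L, U strict lower/upper.
GS T = -(D+L)⁻¹U: row 0 first, T[0,1] = -(4)/(-7) = +0.5714; later rows by forward substitution.
  T[0,:] = [+0.0000  +0.5714  -0.1429  -0.7143]
  T[1,:] = [+0.0000  -0.3265  +0.6531  +0.5510]
  T[2,:] = [+0.0000  +0.1224  +0.2551  -0.4150]
  T[3,:] = [+0.0000  +0.3755  +0.2490  -0.5170]
eigenvalue magnitudes: 0.9343, 0.3053, 0.3053, 0.0000.
spectral radius ρ = 0.9343; 0.9343 < 1: convergent.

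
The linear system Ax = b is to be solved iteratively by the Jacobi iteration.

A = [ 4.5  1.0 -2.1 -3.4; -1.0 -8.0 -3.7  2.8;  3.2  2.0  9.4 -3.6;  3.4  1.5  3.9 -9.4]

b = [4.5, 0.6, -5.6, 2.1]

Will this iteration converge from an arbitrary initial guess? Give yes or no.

yes

Write A = D+L+U with D = diag(4.5, -8, 9.4, -9.4).
T_J = -D⁻¹(L+U): T[1,0] = -(-1)/(-8) = -0.1250; T[1,1] = 0.
  T[0,:] = [+0.0000  -0.2222  +0.4667  +0.7556]
  T[1,:] = [-0.1250  +0.0000  -0.4625  +0.3500]
  T[2,:] = [-0.3404  -0.2128  +0.0000  +0.3830]
  T[3,:] = [+0.3617  +0.1596  +0.4149  +0.0000]
moduli |λ_i(T)| = 0.8238, 0.3691, 0.3691, 0.1245.
spectral radius ρ = 0.8238; 0.8238 < 1: convergent.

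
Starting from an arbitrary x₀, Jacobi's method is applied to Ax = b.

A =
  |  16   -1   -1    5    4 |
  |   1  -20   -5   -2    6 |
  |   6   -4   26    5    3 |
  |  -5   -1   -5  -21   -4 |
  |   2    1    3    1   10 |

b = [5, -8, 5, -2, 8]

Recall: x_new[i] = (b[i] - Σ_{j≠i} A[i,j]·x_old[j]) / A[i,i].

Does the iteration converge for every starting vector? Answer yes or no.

Split A = D + L + U, D = diag(16, -20, 26, -21, 10).
Jacobi: T = -D⁻¹(L+U), T[0,3] = -(5)/(16) = -0.3125; T[0,0] = 0.
  T[0,:] = [+0.0000 +0.0625 +0.0625 -0.3125 -0.2500]
  T[1,:] = [+0.0500 +0.0000 -0.2500 -0.1000 +0.3000]
  T[2,:] = [-0.2308 +0.1538 +0.0000 -0.1923 -0.1154]
  T[3,:] = [-0.2381 -0.0476 -0.2381 +0.0000 -0.1905]
  T[4,:] = [-0.2000 -0.1000 -0.3000 -0.1000 +0.0000]
eigenvalue magnitudes: 0.5769, 0.2817, 0.2817, 0.2354, 0.1006.
ρ = 0.5769; 0.5769 < 1, so it converges for any x₀.

yes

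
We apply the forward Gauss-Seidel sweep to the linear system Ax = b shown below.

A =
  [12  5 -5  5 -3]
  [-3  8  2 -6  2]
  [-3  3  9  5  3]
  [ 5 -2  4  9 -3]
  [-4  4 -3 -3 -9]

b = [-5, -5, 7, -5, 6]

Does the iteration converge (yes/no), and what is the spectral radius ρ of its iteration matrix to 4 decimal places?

no, ρ = 1.2769

Split A = D + L + U, D = diag(12, 8, 9, 9, -9).
T_GS = -(D+L)⁻¹U: row 0 first, T[0,3] = -(5)/(12) = -0.4167; later rows by forward substitution.
  T[0,:] = [+0.0000, -0.4167, +0.4167, -0.4167, +0.2500]
  T[1,:] = [+0.0000, -0.1562, -0.0938, +0.5938, -0.1562]
  T[2,:] = [+0.0000, -0.0868, +0.1701, -0.8924, -0.1979]
  T[3,:] = [+0.0000, +0.2353, -0.3279, +0.7600, +0.2477]
  T[4,:] = [+0.0000, +0.0662, -0.1743, +0.4932, -0.1971]
moduli |λ_i(T)| = 1.2769, 0.3865, 0.2418, 0.0718, 0.0000.
ρ(T) = max|λ| = 1.2769; 1.2769 > 1, so it fails to converge.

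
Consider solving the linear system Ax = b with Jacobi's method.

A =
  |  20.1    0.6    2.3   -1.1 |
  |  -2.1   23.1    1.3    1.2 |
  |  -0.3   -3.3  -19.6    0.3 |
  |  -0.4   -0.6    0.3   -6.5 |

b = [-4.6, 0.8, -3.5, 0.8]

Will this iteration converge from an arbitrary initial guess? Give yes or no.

yes

Let D = diag(20.1, 23.1, -19.6, -6.5); L, U the strict triangles.
T_J = -D⁻¹(L+U): T[1,3] = -(1.2)/(23.1) = -0.0519; T[1,1] = 0.
  T[0,:] = [+0.0000, -0.0299, -0.1144, +0.0547]
  T[1,:] = [+0.0909, +0.0000, -0.0563, -0.0519]
  T[2,:] = [-0.0153, -0.1684, +0.0000, +0.0153]
  T[3,:] = [-0.0615, -0.0923, +0.0462, +0.0000]
|λ(T)| sorted: 0.1552, 0.0934, 0.0934, 0.0414.
ρ = 0.1552; 0.1552 < 1: convergent.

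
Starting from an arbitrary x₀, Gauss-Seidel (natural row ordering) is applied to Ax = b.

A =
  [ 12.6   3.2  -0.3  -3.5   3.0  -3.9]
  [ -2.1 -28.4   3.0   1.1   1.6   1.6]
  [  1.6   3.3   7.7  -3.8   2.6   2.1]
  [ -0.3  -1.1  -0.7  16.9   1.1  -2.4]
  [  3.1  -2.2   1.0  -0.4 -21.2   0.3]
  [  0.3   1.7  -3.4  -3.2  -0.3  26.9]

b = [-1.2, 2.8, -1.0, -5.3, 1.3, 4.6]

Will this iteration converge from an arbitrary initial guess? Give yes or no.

yes

Let D = diag(12.6, -28.4, 7.7, 16.9, -21.2, 26.9); L, U the strict triangles.
Gauss-Seidel: T = -(D+L)⁻¹U, row 0 first, T[0,1] = -(3.2)/(12.6) = -0.2540; later rows by forward substitution.
  T[0,:] = [+0.0000  -0.2540  +0.0238  +0.2778  -0.2381  +0.3095]
  T[1,:] = [+0.0000  +0.0188  +0.1039  +0.0182  +0.0739  +0.0335]
  T[2,:] = [+0.0000  +0.0447  -0.0495  +0.4280  -0.3199  -0.3514]
  T[3,:] = [+0.0000  -0.0014  +0.0051  +0.0238  -0.0778  +0.1351]
  T[4,:] = [+0.0000  -0.0369  -0.0097  +0.0585  -0.0561  +0.0368]
  T[5,:] = [+0.0000  +0.0067  -0.0126  +0.0533  -0.0523  -0.0335]
moduli |λ_i(T)| = 0.1751, 0.1241, 0.0878, 0.0878, 0.0008, 0.0000.
ρ = 0.1751; 0.1751 < 1 ⇒ converges.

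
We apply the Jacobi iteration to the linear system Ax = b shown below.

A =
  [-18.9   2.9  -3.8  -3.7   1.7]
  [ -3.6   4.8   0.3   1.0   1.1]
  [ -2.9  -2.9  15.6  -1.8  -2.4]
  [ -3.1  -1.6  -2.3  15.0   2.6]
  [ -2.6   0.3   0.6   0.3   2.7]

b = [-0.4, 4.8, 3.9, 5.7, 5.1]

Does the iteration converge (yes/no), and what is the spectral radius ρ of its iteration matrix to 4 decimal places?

yes, ρ = 0.5701

Write A = D+L+U with D = diag(-18.9, 4.8, 15.6, 15, 2.7).
T_J = -D⁻¹(L+U): T[2,0] = -(-2.9)/(15.6) = +0.1859; T[2,2] = 0.
  T[0,:] = [+0.0000 +0.1534 -0.2011 -0.1958 +0.0899]
  T[1,:] = [+0.7500 +0.0000 -0.0625 -0.2083 -0.2292]
  T[2,:] = [+0.1859 +0.1859 +0.0000 +0.1154 +0.1538]
  T[3,:] = [+0.2067 +0.1067 +0.1533 +0.0000 -0.1733]
  T[4,:] = [+0.9630 -0.1111 -0.2222 -0.1111 +0.0000]
eigenvalue magnitudes: 0.5701, 0.4014, 0.4014, 0.0997, 0.0027.
ρ = 0.5701; 0.5701 < 1 ⇒ converges.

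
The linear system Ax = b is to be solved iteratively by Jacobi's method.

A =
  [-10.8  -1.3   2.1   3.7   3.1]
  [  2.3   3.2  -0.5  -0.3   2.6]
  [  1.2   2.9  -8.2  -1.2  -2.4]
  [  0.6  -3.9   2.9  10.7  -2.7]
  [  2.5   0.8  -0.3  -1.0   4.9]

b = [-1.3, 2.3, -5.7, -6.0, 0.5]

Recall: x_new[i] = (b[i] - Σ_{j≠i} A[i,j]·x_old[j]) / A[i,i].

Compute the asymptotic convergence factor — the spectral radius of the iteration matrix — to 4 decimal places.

0.8422

A = D + L + U where D = diag(-10.8, 3.2, -8.2, 10.7, 4.9).
Jacobi T = -D⁻¹(L+U): T[4,0] = -(2.5)/(4.9) = -0.5102; T[4,4] = 0.
  T[0,:] = [+0.0000, -0.1204, +0.1944, +0.3426, +0.2870]
  T[1,:] = [-0.7188, +0.0000, +0.1562, +0.0938, -0.8125]
  T[2,:] = [+0.1463, +0.3537, +0.0000, -0.1463, -0.2927]
  T[3,:] = [-0.0561, +0.3645, -0.2710, +0.0000, +0.2523]
  T[4,:] = [-0.5102, -0.1633, +0.0612, +0.2041, +0.0000]
moduli |λ_i(T)| = 0.8422, 0.5150, 0.5150, 0.3909, 0.0586.
ρ(T) = max|λ| = 0.8422; 0.8422 < 1, so it converges for any x₀.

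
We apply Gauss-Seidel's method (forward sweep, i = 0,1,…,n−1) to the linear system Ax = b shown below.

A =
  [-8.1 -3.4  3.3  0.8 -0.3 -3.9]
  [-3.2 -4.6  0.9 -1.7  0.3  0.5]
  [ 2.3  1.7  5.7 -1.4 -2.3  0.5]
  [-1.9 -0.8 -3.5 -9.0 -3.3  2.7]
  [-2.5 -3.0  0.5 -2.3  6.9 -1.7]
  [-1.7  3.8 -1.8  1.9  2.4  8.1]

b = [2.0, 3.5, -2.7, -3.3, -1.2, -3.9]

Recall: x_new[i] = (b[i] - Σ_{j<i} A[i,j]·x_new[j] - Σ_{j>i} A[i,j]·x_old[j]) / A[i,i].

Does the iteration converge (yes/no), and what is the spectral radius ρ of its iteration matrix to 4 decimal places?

yes, ρ = 0.9316

Split A = D + L + U, D = diag(-8.1, -4.6, 5.7, -9, 6.9, 8.1).
GS T = -(D+L)⁻¹U: row 0 first, T[0,4] = -(-0.3)/(-8.1) = -0.0370; later rows by forward substitution.
  T[0,:] = [+0.0000 -0.4198 +0.4074 +0.0988 -0.0370 -0.4815]
  T[1,:] = [+0.0000 +0.2920 -0.0878 -0.4383 +0.0910 +0.4436]
  T[2,:] = [+0.0000 +0.0823 -0.1382 +0.3365 +0.3913 -0.0258]
  T[3,:] = [+0.0000 +0.0307 -0.0245 -0.1127 -0.5191 +0.3722]
  T[4,:] = [+0.0000 -0.0209 +0.1113 -0.2167 -0.1753 +0.3908]
  T[5,:] = [+0.0000 -0.2078 +0.0687 +0.3918 +0.2102 -0.5180]
|eigenvalues of T|: 0.9316, 0.3058, 0.3058, 0.2029, 0.0216, 0.0000.
ρ(T) = max|λ| = 0.9316; 0.9316 < 1: convergent.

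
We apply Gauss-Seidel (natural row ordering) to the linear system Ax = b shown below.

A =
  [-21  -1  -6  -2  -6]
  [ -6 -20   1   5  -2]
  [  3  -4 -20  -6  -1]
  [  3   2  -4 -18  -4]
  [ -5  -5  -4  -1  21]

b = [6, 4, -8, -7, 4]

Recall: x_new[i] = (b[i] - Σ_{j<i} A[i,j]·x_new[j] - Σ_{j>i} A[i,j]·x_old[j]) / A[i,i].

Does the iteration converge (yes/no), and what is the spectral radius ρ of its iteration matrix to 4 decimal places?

Write A = D+L+U with D = diag(-21, -20, -20, -18, 21).
T_GS = -(D+L)⁻¹U: row 0 first, T[0,1] = -(-1)/(-21) = -0.0476; later rows by forward substitution.
  T[0,:] = [+0.0000, -0.0476, -0.2857, -0.0952, -0.2857]
  T[1,:] = [+0.0000, +0.0143, +0.1357, +0.2786, -0.0143]
  T[2,:] = [+0.0000, -0.0100, -0.0700, -0.3700, -0.0900]
  T[3,:] = [+0.0000, -0.0041, -0.0170, +0.0973, -0.2514]
  T[4,:] = [+0.0000, -0.0100, -0.0499, -0.0222, -0.1005]
|λ(T)| sorted: 0.2236, 0.1196, 0.1196, 0.0118, 0.0000.
ρ(T) = max|λ| = 0.2236; 0.2236 < 1: convergent.

yes, ρ = 0.2236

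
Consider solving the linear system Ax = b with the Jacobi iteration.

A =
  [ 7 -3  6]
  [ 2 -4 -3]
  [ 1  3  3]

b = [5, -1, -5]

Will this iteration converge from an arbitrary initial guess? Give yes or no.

Split A = D + L + U, D = diag(7, -4, 3).
T_J = -D⁻¹(L+U): T[0,1] = -(-3)/(7) = +0.4286; T[0,0] = 0.
  T[0,:] = [+0.0000, +0.4286, -0.8571]
  T[1,:] = [+0.5000, +0.0000, -0.7500]
  T[2,:] = [-0.3333, -1.0000, +0.0000]
moduli |λ_i(T)| = 1.2904, 0.6789, 0.6115.
ρ = 1.2904; 1.2904 > 1: divergent.

no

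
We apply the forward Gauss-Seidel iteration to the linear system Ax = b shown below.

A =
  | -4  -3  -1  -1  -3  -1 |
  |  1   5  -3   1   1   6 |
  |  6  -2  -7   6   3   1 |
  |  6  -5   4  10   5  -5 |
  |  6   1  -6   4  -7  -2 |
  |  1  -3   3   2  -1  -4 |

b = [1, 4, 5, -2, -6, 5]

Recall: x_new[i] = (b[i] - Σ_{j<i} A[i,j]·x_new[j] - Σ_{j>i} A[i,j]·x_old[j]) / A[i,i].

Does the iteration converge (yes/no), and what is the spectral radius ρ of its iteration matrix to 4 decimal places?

A = D + L + U where D = diag(-4, 5, -7, 10, -7, -4).
GS T = -(D+L)⁻¹U: row 0 first, T[0,3] = -(-1)/(-4) = -0.2500; later rows by forward substitution.
  T[0,:] = [+0.0000 -0.7500 -0.2500 -0.2500 -0.7500 -0.2500]
  T[1,:] = [+0.0000 +0.1500 +0.6500 -0.1500 -0.0500 -1.1500]
  T[2,:] = [+0.0000 -0.6857 -0.4000 +0.6857 -0.2000 +0.2571]
  T[3,:] = [+0.0000 +0.7993 +0.6350 -0.1993 +0.0050 -0.0279]
  T[4,:] = [+0.0000 +0.4231 +0.5843 -0.9373 -0.4757 -0.9006]
  T[5,:] = [+0.0000 -0.5204 -0.6786 +0.6990 -0.1786 +1.2041]
|eigenvalues of T|: 1.2048, 0.7916, 0.7916, 0.5257, 0.0347, 0.0000.
ρ(T) = max|λ| = 1.2048; 1.2048 > 1: divergent.

no, ρ = 1.2048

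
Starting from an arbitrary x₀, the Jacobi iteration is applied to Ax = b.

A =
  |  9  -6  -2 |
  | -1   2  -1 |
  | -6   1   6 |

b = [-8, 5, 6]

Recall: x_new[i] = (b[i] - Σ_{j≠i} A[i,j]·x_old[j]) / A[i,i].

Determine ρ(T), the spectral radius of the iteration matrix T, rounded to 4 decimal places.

0.9055

Diagonal D = diag(9, 2, 6); L, U strict lower/upper.
Jacobi T = -D⁻¹(L+U): T[2,1] = -(1)/(6) = -0.1667; T[2,2] = 0.
  T[0,:] = [+0.0000 +0.6667 +0.2222]
  T[1,:] = [+0.5000 +0.0000 +0.5000]
  T[2,:] = [+1.0000 -0.1667 +0.0000]
moduli |λ_i(T)| = 0.9055, 0.5896, 0.5896.
ρ(T) = max|λ| = 0.9055; 0.9055 < 1, so it converges for any x₀.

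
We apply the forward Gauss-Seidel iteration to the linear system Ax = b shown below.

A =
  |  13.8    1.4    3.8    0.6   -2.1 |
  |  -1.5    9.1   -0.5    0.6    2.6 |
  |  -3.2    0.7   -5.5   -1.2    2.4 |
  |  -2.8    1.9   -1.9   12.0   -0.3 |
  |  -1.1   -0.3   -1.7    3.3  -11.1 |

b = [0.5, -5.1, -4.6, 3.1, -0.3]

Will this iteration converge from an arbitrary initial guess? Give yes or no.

yes

Split A = D + L + U, D = diag(13.8, 9.1, -5.5, 12, -11.1).
T_GS = -(D+L)⁻¹U: row 0 first, T[0,2] = -(3.8)/(13.8) = -0.2754; later rows by forward substitution.
  T[0,:] = [+0.0000, -0.1014, -0.2754, -0.0435, +0.1522]
  T[1,:] = [+0.0000, -0.0167, +0.0096, -0.0731, -0.2606]
  T[2,:] = [+0.0000, +0.0569, +0.1614, -0.2022, +0.3147]
  T[3,:] = [+0.0000, -0.0120, -0.0402, -0.0306, +0.1516]
  T[4,:] = [+0.0000, -0.0018, -0.0096, +0.0282, -0.0112]
|roots of det(T-λI)|: 0.1977, 0.1023, 0.0166, 0.0090, 0.0000.
spectral radius ρ = 0.1977; 0.1977 < 1 ⇒ converges.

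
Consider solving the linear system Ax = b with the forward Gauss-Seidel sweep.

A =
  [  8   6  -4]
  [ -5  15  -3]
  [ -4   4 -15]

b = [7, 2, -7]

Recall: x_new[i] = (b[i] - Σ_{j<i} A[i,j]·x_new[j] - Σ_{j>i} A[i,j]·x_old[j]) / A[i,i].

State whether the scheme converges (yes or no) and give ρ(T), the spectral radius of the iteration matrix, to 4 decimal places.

yes, ρ = 0.3885

Let D = diag(8, 15, -15); L, U the strict triangles.
T_GS = -(D+L)⁻¹U: row 0 first, T[0,1] = -(6)/(8) = -0.7500; later rows by forward substitution.
  T[0,:] = [+0.0000 -0.7500 +0.5000]
  T[1,:] = [+0.0000 -0.2500 +0.3667]
  T[2,:] = [+0.0000 +0.1333 -0.0356]
eigenvalue magnitudes: 0.3885, 0.1030, 0.0000.
ρ = 0.3885; 0.3885 < 1 ⇒ converges.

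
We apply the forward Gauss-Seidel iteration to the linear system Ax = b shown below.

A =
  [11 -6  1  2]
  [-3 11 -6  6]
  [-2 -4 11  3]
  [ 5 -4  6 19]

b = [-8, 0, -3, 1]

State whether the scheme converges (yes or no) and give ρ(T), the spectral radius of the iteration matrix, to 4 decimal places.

yes, ρ = 0.6015

Let D = diag(11, 11, 11, 19); L, U the strict triangles.
GS T = -(D+L)⁻¹U: row 0 first, T[0,3] = -(2)/(11) = -0.1818; later rows by forward substitution.
  T[0,:] = [+0.0000, +0.5455, -0.0909, -0.1818]
  T[1,:] = [+0.0000, +0.1488, +0.5207, -0.5950]
  T[2,:] = [+0.0000, +0.1533, +0.1728, -0.5222]
  T[3,:] = [+0.0000, -0.1606, +0.0790, +0.0875]
eigenvalue magnitudes: 0.6015, 0.1884, 0.1884, 0.0000.
ρ = 0.6015; 0.6015 < 1, so it converges for any x₀.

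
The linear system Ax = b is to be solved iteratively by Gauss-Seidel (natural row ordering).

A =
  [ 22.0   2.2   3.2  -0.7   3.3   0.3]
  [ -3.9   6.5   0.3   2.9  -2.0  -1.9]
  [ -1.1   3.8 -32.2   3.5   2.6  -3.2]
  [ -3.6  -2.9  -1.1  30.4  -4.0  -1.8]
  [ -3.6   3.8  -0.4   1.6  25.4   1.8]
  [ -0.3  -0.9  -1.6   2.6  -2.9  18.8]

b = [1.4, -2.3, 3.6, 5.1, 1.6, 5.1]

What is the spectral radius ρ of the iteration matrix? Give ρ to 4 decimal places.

0.1707

Diagonal D = diag(22, 6.5, -32.2, 30.4, 25.4, 18.8); L, U strict lower/upper.
T_GS = -(D+L)⁻¹U: row 0 first, T[0,4] = -(3.3)/(22) = -0.1500; later rows by forward substitution.
  T[0,:] = [+0.0000  -0.1000  -0.1455  +0.0318  -0.1500  -0.0136]
  T[1,:] = [+0.0000  -0.0600  -0.1334  -0.4271  +0.2177  +0.2841]
  T[2,:] = [+0.0000  -0.0037  -0.0108  +0.0572  +0.1116  -0.0654]
  T[3,:] = [+0.0000  -0.0177  -0.0303  -0.0349  +0.1386  +0.0823]
  T[4,:] = [+0.0000  -0.0041  +0.0011  +0.0715  -0.0608  -0.1215]
  T[5,:] = [+0.0000  -0.0030  -0.0053  +0.0008  -0.0110  -0.0223]
|roots of det(T-λI)|: 0.1707, 0.0835, 0.0742, 0.0138, 0.0051, 0.0000.
ρ = 0.1707; 0.1707 < 1, so it converges for any x₀.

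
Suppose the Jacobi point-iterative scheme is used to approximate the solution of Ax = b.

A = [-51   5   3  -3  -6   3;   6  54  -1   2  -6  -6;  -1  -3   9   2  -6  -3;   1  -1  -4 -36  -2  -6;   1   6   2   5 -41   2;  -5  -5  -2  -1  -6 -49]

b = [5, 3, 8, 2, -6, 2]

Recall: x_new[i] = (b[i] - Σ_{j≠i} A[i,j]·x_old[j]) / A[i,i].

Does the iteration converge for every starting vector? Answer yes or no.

Write A = D+L+U with D = diag(-51, 54, 9, -36, -41, -49).
T_J = -D⁻¹(L+U): T[3,0] = -(1)/(-36) = +0.0278; T[3,3] = 0.
  T[0,:] = [+0.0000, +0.0980, +0.0588, -0.0588, -0.1176, +0.0588]
  T[1,:] = [-0.1111, +0.0000, +0.0185, -0.0370, +0.1111, +0.1111]
  T[2,:] = [+0.1111, +0.3333, +0.0000, -0.2222, +0.6667, +0.3333]
  T[3,:] = [+0.0278, -0.0278, -0.1111, +0.0000, -0.0556, -0.1667]
  T[4,:] = [+0.0244, +0.1463, +0.0488, +0.1220, +0.0000, +0.0488]
  T[5,:] = [-0.1020, -0.1020, -0.0408, -0.0204, -0.1224, +0.0000]
|λ(T)| sorted: 0.2948, 0.2264, 0.2264, 0.1256, 0.1256, 0.0844.
ρ = 0.2948; 0.2948 < 1, so it converges for any x₀.

yes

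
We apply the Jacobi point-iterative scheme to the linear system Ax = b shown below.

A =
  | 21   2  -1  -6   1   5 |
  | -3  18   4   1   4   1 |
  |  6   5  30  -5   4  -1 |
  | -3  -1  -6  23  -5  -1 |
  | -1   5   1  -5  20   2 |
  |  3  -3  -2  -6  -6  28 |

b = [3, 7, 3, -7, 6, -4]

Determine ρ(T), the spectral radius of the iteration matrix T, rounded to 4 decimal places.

0.5024

Diagonal D = diag(21, 18, 30, 23, 20, 28); L, U strict lower/upper.
Jacobi T = -D⁻¹(L+U): T[5,2] = -(-2)/(28) = +0.0714; T[5,5] = 0.
  T[0,:] = [+0.0000  -0.0952  +0.0476  +0.2857  -0.0476  -0.2381]
  T[1,:] = [+0.1667  +0.0000  -0.2222  -0.0556  -0.2222  -0.0556]
  T[2,:] = [-0.2000  -0.1667  +0.0000  +0.1667  -0.1333  +0.0333]
  T[3,:] = [+0.1304  +0.0435  +0.2609  +0.0000  +0.2174  +0.0435]
  T[4,:] = [+0.0500  -0.2500  -0.0500  +0.2500  +0.0000  -0.1000]
  T[5,:] = [-0.1071  +0.1071  +0.0714  +0.2143  +0.2143  +0.0000]
moduli |λ_i(T)| = 0.5024, 0.3761, 0.2502, 0.2443, 0.2443, 0.0884.
spectral radius ρ = 0.5024; 0.5024 < 1, so it converges for any x₀.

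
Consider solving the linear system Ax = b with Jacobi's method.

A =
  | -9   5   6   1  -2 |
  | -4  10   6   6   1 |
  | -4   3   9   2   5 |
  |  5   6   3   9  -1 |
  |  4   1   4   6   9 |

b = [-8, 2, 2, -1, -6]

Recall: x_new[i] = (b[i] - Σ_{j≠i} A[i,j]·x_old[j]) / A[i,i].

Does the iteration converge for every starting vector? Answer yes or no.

no

A = D + L + U where D = diag(-9, 10, 9, 9, 9).
T_J = -D⁻¹(L+U): T[1,4] = -(1)/(10) = -0.1000; T[1,1] = 0.
  T[0,:] = [+0.0000 +0.5556 +0.6667 +0.1111 -0.2222]
  T[1,:] = [+0.4000 +0.0000 -0.6000 -0.6000 -0.1000]
  T[2,:] = [+0.4444 -0.3333 +0.0000 -0.2222 -0.5556]
  T[3,:] = [-0.5556 -0.6667 -0.3333 +0.0000 +0.1111]
  T[4,:] = [-0.4444 -0.1111 -0.4444 -0.6667 +0.0000]
moduli |λ_i(T)| = 1.1370, 0.8230, 0.8230, 0.5157, 0.0335.
spectral radius ρ = 1.1370; 1.1370 > 1: divergent.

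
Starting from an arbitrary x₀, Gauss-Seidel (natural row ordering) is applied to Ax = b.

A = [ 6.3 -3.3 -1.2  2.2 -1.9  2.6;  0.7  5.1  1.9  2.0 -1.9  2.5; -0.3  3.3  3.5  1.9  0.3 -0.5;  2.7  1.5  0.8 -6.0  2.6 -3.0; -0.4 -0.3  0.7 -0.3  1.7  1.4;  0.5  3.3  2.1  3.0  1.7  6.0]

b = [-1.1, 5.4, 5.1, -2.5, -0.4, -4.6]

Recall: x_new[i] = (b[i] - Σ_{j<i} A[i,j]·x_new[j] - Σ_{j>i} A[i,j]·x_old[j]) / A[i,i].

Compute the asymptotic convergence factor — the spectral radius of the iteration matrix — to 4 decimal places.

1.3699

Let D = diag(6.3, 5.1, 3.5, -6, 1.7, 6); L, U the strict triangles.
Gauss-Seidel: T = -(D+L)⁻¹U, row 0 first, T[0,2] = -(-1.2)/(6.3) = +0.1905; later rows by forward substitution.
  T[0,:] = [+0.0000, +0.5238, +0.1905, -0.3492, +0.3016, -0.4127]
  T[1,:] = [+0.0000, -0.0719, -0.3987, -0.3442, +0.3312, -0.4336]
  T[2,:] = [+0.0000, +0.1127, +0.3922, -0.2482, -0.3721, +0.5163]
  T[3,:] = [+0.0000, +0.2328, +0.0383, -0.2763, +0.6022, -0.7253]
  T[4,:] = [+0.0000, +0.1052, -0.1803, -0.0895, +0.3889, -1.3377]
  T[5,:] = [+0.0000, -0.1897, +0.0980, +0.4688, -0.4883, +0.8338]
moduli |λ_i(T)| = 1.3699, 0.3591, 0.3591, 0.3223, 0.0553, 0.0000.
ρ = 1.3699; 1.3699 > 1 ⇒ diverges.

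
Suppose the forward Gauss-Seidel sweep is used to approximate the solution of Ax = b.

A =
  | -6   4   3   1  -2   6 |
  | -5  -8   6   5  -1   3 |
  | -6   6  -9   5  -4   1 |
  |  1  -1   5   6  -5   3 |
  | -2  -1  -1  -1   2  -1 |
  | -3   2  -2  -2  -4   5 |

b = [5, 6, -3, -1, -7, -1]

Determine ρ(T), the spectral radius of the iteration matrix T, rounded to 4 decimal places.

1.1707

Diagonal D = diag(-6, -8, -9, 6, 2, 5); L, U strict lower/upper.
Gauss-Seidel: T = -(D+L)⁻¹U, row 0 first, T[0,1] = -(4)/(-6) = +0.6667; later rows by forward substitution.
  T[0,:] = [+0.0000  +0.6667  +0.5000  +0.1667  -0.3333  +1.0000]
  T[1,:] = [+0.0000  -0.4167  +0.4375  +0.5208  +0.0833  -0.2500]
  T[2,:] = [+0.0000  -0.7222  -0.0417  +0.7917  -0.1667  -0.7222]
  T[3,:] = [+0.0000  +0.4213  +0.0243  -0.6007  +1.0417  -0.1065]
  T[4,:] = [+0.0000  +0.3079  +0.7101  +0.5226  +0.1458  +0.9606]
  T[5,:] = [+0.0000  +0.6926  +0.6861  +0.3861  +0.2333  +1.1370]
moduli |λ_i(T)| = 1.1707, 0.5832, 0.5832, 0.4176, 0.4176, 0.0000.
spectral radius ρ = 1.1707; 1.1707 > 1: divergent.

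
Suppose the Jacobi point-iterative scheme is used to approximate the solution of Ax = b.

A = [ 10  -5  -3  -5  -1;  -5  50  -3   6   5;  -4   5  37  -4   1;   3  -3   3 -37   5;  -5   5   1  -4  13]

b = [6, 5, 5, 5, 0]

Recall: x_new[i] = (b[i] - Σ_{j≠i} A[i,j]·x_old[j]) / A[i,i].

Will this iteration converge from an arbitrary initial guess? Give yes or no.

yes

A = D + L + U where D = diag(10, 50, 37, -37, 13).
Jacobi T = -D⁻¹(L+U): T[4,1] = -(5)/(13) = -0.3846; T[4,4] = 0.
  T[0,:] = [+0.0000, +0.5000, +0.3000, +0.5000, +0.1000]
  T[1,:] = [+0.1000, +0.0000, +0.0600, -0.1200, -0.1000]
  T[2,:] = [+0.1081, -0.1351, +0.0000, +0.1081, -0.0270]
  T[3,:] = [+0.0811, -0.0811, +0.0811, +0.0000, +0.1351]
  T[4,:] = [+0.3846, -0.3846, -0.0769, +0.3077, +0.0000]
eigenvalue magnitudes: 0.4710, 0.3972, 0.3075, 0.1735, 0.0603.
ρ = 0.4710; 0.4710 < 1 ⇒ converges.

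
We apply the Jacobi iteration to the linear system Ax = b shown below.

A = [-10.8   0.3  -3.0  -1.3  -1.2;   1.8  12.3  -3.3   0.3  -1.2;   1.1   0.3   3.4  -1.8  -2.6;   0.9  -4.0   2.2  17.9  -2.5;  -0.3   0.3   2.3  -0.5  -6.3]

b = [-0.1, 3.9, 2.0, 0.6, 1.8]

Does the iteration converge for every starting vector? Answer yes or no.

yes

Write A = D+L+U with D = diag(-10.8, 12.3, 3.4, 17.9, -6.3).
Jacobi: T = -D⁻¹(L+U), T[0,2] = -(-3)/(-10.8) = -0.2778; T[0,0] = 0.
  T[0,:] = [+0.0000, +0.0278, -0.2778, -0.1204, -0.1111]
  T[1,:] = [-0.1463, +0.0000, +0.2683, -0.0244, +0.0976]
  T[2,:] = [-0.3235, -0.0882, +0.0000, +0.5294, +0.7647]
  T[3,:] = [-0.0503, +0.2235, -0.1229, +0.0000, +0.1397]
  T[4,:] = [-0.0476, +0.0476, +0.3651, -0.0794, +0.0000]
moduli |λ_i(T)| = 0.6712, 0.3575, 0.2558, 0.2558, 0.0087.
ρ = 0.6712; 0.6712 < 1: convergent.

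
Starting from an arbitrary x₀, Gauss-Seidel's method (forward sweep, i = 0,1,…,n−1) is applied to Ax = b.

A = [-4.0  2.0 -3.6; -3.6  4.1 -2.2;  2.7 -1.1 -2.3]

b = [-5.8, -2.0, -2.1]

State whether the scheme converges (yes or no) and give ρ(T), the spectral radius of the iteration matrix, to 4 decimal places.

yes, ρ = 0.8617

Split A = D + L + U, D = diag(-4, 4.1, -2.3).
T_GS = -(D+L)⁻¹U: row 0 first, T[0,1] = -(2)/(-4) = +0.5000; later rows by forward substitution.
  T[0,:] = [+0.0000 +0.5000 -0.9000]
  T[1,:] = [+0.0000 +0.4390 -0.2537]
  T[2,:] = [+0.0000 +0.3770 -0.9352]
|λ(T)| sorted: 0.8617, 0.3655, 0.0000.
spectral radius ρ = 0.8617; 0.8617 < 1, so it converges for any x₀.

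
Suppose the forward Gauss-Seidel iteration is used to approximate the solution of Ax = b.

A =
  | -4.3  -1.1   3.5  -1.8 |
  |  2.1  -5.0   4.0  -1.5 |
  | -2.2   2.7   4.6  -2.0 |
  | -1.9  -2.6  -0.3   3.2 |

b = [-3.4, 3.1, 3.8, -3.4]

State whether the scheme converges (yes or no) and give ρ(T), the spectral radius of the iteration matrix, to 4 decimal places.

no, ρ = 1.3700

A = D + L + U where D = diag(-4.3, -5, 4.6, 3.2).
Gauss-Seidel: T = -(D+L)⁻¹U, row 0 first, T[0,2] = -(3.5)/(-4.3) = +0.8140; later rows by forward substitution.
  T[0,:] = [+0.0000, -0.2558, +0.8140, -0.4186]
  T[1,:] = [+0.0000, -0.1074, +1.1419, -0.4758]
  T[2,:] = [+0.0000, -0.0593, -0.2809, +0.5139]
  T[3,:] = [+0.0000, -0.2447, +1.3847, -0.5870]
|eigenvalues of T|: 1.3700, 0.2168, 0.1778, 0.0000.
ρ = 1.3700; 1.3700 > 1, so it fails to converge.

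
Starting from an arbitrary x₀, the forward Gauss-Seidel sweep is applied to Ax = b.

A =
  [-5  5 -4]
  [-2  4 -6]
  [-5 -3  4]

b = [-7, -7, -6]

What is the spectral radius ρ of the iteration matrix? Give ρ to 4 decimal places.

1.5414

Diagonal D = diag(-5, 4, 4); L, U strict lower/upper.
T_GS = -(D+L)⁻¹U: row 0 first, T[0,2] = -(-4)/(-5) = -0.8000; later rows by forward substitution.
  T[0,:] = [+0.0000  +1.0000  -0.8000]
  T[1,:] = [+0.0000  +0.5000  +1.1000]
  T[2,:] = [+0.0000  +1.6250  -0.1750]
moduli |λ_i(T)| = 1.5414, 1.2164, 0.0000.
spectral radius ρ = 1.5414; 1.5414 > 1 ⇒ diverges.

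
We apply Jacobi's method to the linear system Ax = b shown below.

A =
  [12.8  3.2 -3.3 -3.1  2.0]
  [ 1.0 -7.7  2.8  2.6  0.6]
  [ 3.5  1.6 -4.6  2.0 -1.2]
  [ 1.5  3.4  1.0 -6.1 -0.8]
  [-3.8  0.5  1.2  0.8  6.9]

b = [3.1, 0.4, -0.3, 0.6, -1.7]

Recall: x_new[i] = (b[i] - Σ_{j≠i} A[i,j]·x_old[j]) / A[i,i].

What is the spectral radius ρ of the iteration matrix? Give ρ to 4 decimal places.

Split A = D + L + U, D = diag(12.8, -7.7, -4.6, -6.1, 6.9).
Jacobi: T = -D⁻¹(L+U), T[2,0] = -(3.5)/(-4.6) = +0.7609; T[2,2] = 0.
  T[0,:] = [+0.0000  -0.2500  +0.2578  +0.2422  -0.1562]
  T[1,:] = [+0.1299  +0.0000  +0.3636  +0.3377  +0.0779]
  T[2,:] = [+0.7609  +0.3478  +0.0000  +0.4348  -0.2609]
  T[3,:] = [+0.2459  +0.5574  +0.1639  +0.0000  -0.1311]
  T[4,:] = [+0.5507  -0.0725  -0.1739  -0.1159  +0.0000]
moduli |λ_i(T)| = 0.8798, 0.7235, 0.3392, 0.3392, 0.2737.
ρ = 0.8798; 0.8798 < 1 ⇒ converges.

0.8798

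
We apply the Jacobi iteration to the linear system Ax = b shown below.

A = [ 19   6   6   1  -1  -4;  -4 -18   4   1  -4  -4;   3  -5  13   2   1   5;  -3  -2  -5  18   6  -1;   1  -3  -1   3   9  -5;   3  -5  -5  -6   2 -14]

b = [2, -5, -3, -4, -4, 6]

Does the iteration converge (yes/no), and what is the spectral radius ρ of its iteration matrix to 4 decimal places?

A = D + L + U where D = diag(19, -18, 13, 18, 9, -14).
T_J = -D⁻¹(L+U): T[0,4] = -(-1)/(19) = +0.0526; T[0,0] = 0.
  T[0,:] = [+0.0000, -0.3158, -0.3158, -0.0526, +0.0526, +0.2105]
  T[1,:] = [-0.2222, +0.0000, +0.2222, +0.0556, -0.2222, -0.2222]
  T[2,:] = [-0.2308, +0.3846, +0.0000, -0.1538, -0.0769, -0.3846]
  T[3,:] = [+0.1667, +0.1111, +0.2778, +0.0000, -0.3333, +0.0556]
  T[4,:] = [-0.1111, +0.3333, +0.1111, -0.3333, +0.0000, +0.5556]
  T[5,:] = [+0.2143, -0.3571, -0.3571, -0.4286, +0.1429, +0.0000]
moduli |λ_i(T)| = 0.9083, 0.5393, 0.5393, 0.3550, 0.2736, 0.2736.
ρ = 0.9083; 0.9083 < 1, so it converges for any x₀.

yes, ρ = 0.9083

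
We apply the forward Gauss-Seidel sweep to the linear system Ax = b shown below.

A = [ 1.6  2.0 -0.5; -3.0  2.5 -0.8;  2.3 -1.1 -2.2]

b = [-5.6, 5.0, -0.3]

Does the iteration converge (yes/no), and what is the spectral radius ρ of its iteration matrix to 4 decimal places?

no, ρ = 1.1604

Split A = D + L + U, D = diag(1.6, 2.5, -2.2).
T_GS = -(D+L)⁻¹U: row 0 first, T[0,2] = -(-0.5)/(1.6) = +0.3125; later rows by forward substitution.
  T[0,:] = [+0.0000  -1.2500  +0.3125]
  T[1,:] = [+0.0000  -1.5000  +0.6950]
  T[2,:] = [+0.0000  -0.5568  -0.0208]
|λ(T)| sorted: 1.1604, 0.3604, 0.0000.
ρ = 1.1604; 1.1604 > 1 ⇒ diverges.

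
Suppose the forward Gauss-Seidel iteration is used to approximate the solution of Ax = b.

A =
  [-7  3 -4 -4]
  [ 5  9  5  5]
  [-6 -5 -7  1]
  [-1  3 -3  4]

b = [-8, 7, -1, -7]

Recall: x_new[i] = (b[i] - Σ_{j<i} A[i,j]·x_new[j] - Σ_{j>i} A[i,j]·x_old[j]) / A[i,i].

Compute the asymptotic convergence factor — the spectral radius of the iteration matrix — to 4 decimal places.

Diagonal D = diag(-7, 9, -7, 4); L, U strict lower/upper.
GS T = -(D+L)⁻¹U: row 0 first, T[0,3] = -(-4)/(-7) = -0.5714; later rows by forward substitution.
  T[0,:] = [+0.0000 +0.4286 -0.5714 -0.5714]
  T[1,:] = [+0.0000 -0.2381 -0.2381 -0.2381]
  T[2,:] = [+0.0000 -0.1973 +0.6599 +0.8027]
  T[3,:] = [+0.0000 +0.1378 +0.5306 +0.6378]
|roots of det(T-λI)|: 1.3059, 0.2704, 0.0241, 0.0000.
ρ = 1.3059; 1.3059 > 1: divergent.

1.3059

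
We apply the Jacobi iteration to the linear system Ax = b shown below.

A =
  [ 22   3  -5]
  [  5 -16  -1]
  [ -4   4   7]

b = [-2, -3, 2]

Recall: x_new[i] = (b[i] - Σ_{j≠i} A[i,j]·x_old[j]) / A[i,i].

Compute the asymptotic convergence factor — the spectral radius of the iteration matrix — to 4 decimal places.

Write A = D+L+U with D = diag(22, -16, 7).
Jacobi: T = -D⁻¹(L+U), T[2,1] = -(4)/(7) = -0.5714; T[2,2] = 0.
  T[0,:] = [+0.0000, -0.1364, +0.2273]
  T[1,:] = [+0.3125, +0.0000, -0.0625]
  T[2,:] = [+0.5714, -0.5714, +0.0000]
eigenvalue magnitudes: 0.4498, 0.2818, 0.2818.
ρ = 0.4498; 0.4498 < 1: convergent.

0.4498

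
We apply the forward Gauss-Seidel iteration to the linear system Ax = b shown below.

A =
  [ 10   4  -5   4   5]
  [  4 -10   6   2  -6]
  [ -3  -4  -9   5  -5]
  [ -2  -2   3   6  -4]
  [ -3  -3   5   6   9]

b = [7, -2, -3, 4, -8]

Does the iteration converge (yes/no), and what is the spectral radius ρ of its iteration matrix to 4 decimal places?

no, ρ = 1.3539

Let D = diag(10, -10, -9, 6, 9); L, U the strict triangles.
GS T = -(D+L)⁻¹U: row 0 first, T[0,1] = -(4)/(10) = -0.4000; later rows by forward substitution.
  T[0,:] = [+0.0000, -0.4000, +0.5000, -0.4000, -0.5000]
  T[1,:] = [+0.0000, -0.1600, +0.8000, +0.0400, -0.8000]
  T[2,:] = [+0.0000, +0.2044, -0.5222, +0.6711, -0.0333]
  T[3,:] = [+0.0000, -0.2889, +0.6944, -0.4556, +0.2500]
  T[4,:] = [+0.0000, -0.1077, +0.2605, -0.1891, -0.5815]
|λ(T)| sorted: 1.3539, 0.5802, 0.1942, 0.1942, 0.0000.
ρ(T) = max|λ| = 1.3539; 1.3539 > 1, so it fails to converge.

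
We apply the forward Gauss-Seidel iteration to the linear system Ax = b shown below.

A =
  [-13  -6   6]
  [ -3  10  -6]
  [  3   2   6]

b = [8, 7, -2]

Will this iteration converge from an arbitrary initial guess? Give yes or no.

A = D + L + U where D = diag(-13, 10, 6).
Gauss-Seidel: T = -(D+L)⁻¹U, row 0 first, T[0,2] = -(6)/(-13) = +0.4615; later rows by forward substitution.
  T[0,:] = [+0.0000  -0.4615  +0.4615]
  T[1,:] = [+0.0000  -0.1385  +0.7385]
  T[2,:] = [+0.0000  +0.2769  -0.4769]
moduli |λ_i(T)| = 0.7905, 0.1751, 0.0000.
ρ = 0.7905; 0.7905 < 1, so it converges for any x₀.

yes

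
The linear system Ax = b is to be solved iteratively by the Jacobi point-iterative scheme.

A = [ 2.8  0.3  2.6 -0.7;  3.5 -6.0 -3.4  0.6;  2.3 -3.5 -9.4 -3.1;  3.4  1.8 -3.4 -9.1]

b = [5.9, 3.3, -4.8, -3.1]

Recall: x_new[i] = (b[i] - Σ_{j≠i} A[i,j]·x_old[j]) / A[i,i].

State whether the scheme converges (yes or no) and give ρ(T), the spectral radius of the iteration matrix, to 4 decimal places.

Split A = D + L + U, D = diag(2.8, -6, -9.4, -9.1).
T_J = -D⁻¹(L+U): T[1,2] = -(-3.4)/(-6) = -0.5667; T[1,1] = 0.
  T[0,:] = [+0.0000, -0.1071, -0.9286, +0.2500]
  T[1,:] = [+0.5833, +0.0000, -0.5667, +0.1000]
  T[2,:] = [+0.2447, -0.3723, +0.0000, -0.3298]
  T[3,:] = [+0.3736, +0.1978, -0.3736, +0.0000]
|λ(T)| sorted: 0.8302, 0.6635, 0.6635, 0.1304.
spectral radius ρ = 0.8302; 0.8302 < 1 ⇒ converges.

yes, ρ = 0.8302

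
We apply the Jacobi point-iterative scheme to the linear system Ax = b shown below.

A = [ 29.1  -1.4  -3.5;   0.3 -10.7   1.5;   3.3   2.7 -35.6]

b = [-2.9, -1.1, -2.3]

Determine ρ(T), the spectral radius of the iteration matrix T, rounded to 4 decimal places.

Split A = D + L + U, D = diag(29.1, -10.7, -35.6).
Jacobi T = -D⁻¹(L+U): T[0,1] = -(-1.4)/(29.1) = +0.0481; T[0,0] = 0.
  T[0,:] = [+0.0000  +0.0481  +0.1203]
  T[1,:] = [+0.0280  +0.0000  +0.1402]
  T[2,:] = [+0.0927  +0.0758  +0.0000]
eigenvalue magnitudes: 0.1684, 0.1273, 0.0411.
spectral radius ρ = 0.1684; 0.1684 < 1: convergent.

0.1684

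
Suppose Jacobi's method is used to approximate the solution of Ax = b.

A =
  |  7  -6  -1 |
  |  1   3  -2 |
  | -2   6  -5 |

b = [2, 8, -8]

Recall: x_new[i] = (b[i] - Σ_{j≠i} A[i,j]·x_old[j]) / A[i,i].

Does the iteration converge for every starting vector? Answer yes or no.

yes

Split A = D + L + U, D = diag(7, 3, -5).
Jacobi: T = -D⁻¹(L+U), T[2,1] = -(6)/(-5) = +1.2000; T[2,2] = 0.
  T[0,:] = [+0.0000  +0.8571  +0.1429]
  T[1,:] = [-0.3333  +0.0000  +0.6667]
  T[2,:] = [-0.4000  +1.2000  +0.0000]
|roots of det(T-λI)|: 0.8835, 0.5687, 0.5687.
spectral radius ρ = 0.8835; 0.8835 < 1 ⇒ converges.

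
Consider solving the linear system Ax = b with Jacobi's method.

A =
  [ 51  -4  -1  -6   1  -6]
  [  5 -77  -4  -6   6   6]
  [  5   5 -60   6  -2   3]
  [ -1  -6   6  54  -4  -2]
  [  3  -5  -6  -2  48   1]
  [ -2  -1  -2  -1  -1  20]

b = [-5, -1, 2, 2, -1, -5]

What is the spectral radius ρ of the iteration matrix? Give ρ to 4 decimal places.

Diagonal D = diag(51, -77, -60, 54, 48, 20); L, U strict lower/upper.
T_J = -D⁻¹(L+U): T[1,3] = -(-6)/(-77) = -0.0779; T[1,1] = 0.
  T[0,:] = [+0.0000 +0.0784 +0.0196 +0.1176 -0.0196 +0.1176]
  T[1,:] = [+0.0649 +0.0000 -0.0519 -0.0779 +0.0779 +0.0779]
  T[2,:] = [+0.0833 +0.0833 +0.0000 +0.1000 -0.0333 +0.0500]
  T[3,:] = [+0.0185 +0.1111 -0.1111 +0.0000 +0.0741 +0.0370]
  T[4,:] = [-0.0625 +0.1042 +0.1250 +0.0417 +0.0000 -0.0208]
  T[5,:] = [+0.1000 +0.0500 +0.1000 +0.0500 +0.0500 +0.0000]
moduli |λ_i(T)| = 0.2188, 0.1337, 0.1337, 0.1321, 0.0833, 0.0833.
ρ(T) = max|λ| = 0.2188; 0.2188 < 1 ⇒ converges.

0.2188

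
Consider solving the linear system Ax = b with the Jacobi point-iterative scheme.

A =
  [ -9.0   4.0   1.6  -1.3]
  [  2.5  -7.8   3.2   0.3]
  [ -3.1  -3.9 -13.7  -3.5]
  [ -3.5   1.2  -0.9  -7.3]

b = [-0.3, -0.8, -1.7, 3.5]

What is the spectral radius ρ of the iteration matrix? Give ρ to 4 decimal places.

0.5531

A = D + L + U where D = diag(-9, -7.8, -13.7, -7.3).
Jacobi T = -D⁻¹(L+U): T[1,3] = -(0.3)/(-7.8) = +0.0385; T[1,1] = 0.
  T[0,:] = [+0.0000, +0.4444, +0.1778, -0.1444]
  T[1,:] = [+0.3205, +0.0000, +0.4103, +0.0385]
  T[2,:] = [-0.2263, -0.2847, +0.0000, -0.2555]
  T[3,:] = [-0.4795, +0.1644, -0.1233, +0.0000]
|roots of det(T-λI)|: 0.5531, 0.3743, 0.3743, 0.3328.
ρ(T) = max|λ| = 0.5531; 0.5531 < 1 ⇒ converges.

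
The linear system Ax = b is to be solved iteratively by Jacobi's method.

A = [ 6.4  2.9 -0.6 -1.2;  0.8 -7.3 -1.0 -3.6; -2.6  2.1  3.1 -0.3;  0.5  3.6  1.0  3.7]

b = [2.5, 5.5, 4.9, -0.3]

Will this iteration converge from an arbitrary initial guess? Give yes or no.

yes

Diagonal D = diag(6.4, -7.3, 3.1, 3.7); L, U strict lower/upper.
Jacobi T = -D⁻¹(L+U): T[3,1] = -(3.6)/(3.7) = -0.9730; T[3,3] = 0.
  T[0,:] = [+0.0000, -0.4531, +0.0938, +0.1875]
  T[1,:] = [+0.1096, +0.0000, -0.1370, -0.4932]
  T[2,:] = [+0.8387, -0.6774, +0.0000, +0.0968]
  T[3,:] = [-0.1351, -0.9730, -0.2703, +0.0000]
|eigenvalues of T|: 0.7737, 0.5739, 0.5739, 0.2693.
ρ = 0.7737; 0.7737 < 1, so it converges for any x₀.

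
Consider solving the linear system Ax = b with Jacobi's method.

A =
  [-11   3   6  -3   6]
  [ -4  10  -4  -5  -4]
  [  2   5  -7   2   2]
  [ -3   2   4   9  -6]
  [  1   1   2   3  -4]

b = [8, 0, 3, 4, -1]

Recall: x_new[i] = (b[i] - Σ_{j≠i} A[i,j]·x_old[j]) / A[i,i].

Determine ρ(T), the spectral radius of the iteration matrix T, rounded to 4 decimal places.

1.2793

Write A = D+L+U with D = diag(-11, 10, -7, 9, -4).
Jacobi T = -D⁻¹(L+U): T[2,0] = -(2)/(-7) = +0.2857; T[2,2] = 0.
  T[0,:] = [+0.0000, +0.2727, +0.5455, -0.2727, +0.5455]
  T[1,:] = [+0.4000, +0.0000, +0.4000, +0.5000, +0.4000]
  T[2,:] = [+0.2857, +0.7143, +0.0000, +0.2857, +0.2857]
  T[3,:] = [+0.3333, -0.2222, -0.4444, +0.0000, +0.6667]
  T[4,:] = [+0.2500, +0.2500, +0.5000, +0.7500, +0.0000]
|eigenvalues of T|: 1.2793, 0.7062, 0.5080, 0.5080, 0.1708.
ρ(T) = max|λ| = 1.2793; 1.2793 > 1: divergent.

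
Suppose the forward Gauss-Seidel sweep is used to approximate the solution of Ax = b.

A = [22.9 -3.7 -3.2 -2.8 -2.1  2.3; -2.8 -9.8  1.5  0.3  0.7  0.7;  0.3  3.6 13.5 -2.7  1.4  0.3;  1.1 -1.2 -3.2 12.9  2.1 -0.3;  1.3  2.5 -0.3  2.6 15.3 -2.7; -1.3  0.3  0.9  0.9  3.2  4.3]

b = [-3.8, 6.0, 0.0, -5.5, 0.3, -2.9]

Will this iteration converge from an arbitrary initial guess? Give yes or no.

Diagonal D = diag(22.9, -9.8, 13.5, 12.9, 15.3, 4.3); L, U strict lower/upper.
Gauss-Seidel: T = -(D+L)⁻¹U, row 0 first, T[0,1] = -(-3.7)/(22.9) = +0.1616; later rows by forward substitution.
  T[0,:] = [+0.0000  +0.1616  +0.1397  +0.1223  +0.0917  -0.1004]
  T[1,:] = [+0.0000  -0.0462  +0.1131  -0.0043  +0.0452  +0.1001]
  T[2,:] = [+0.0000  +0.0087  -0.0333  +0.1984  -0.1178  -0.0467]
  T[3,:] = [+0.0000  -0.0159  -0.0096  +0.0384  -0.1956  +0.0296]
  T[4,:] = [+0.0000  -0.0033  -0.0294  -0.0123  +0.0158  +0.1627]
  T[5,:] = [+0.0000  +0.0560  +0.0652  -0.0031  +0.0784  -0.1548]
moduli |λ_i(T)| = 0.2139, 0.1293, 0.1293, 0.1096, 0.1096, 0.0000.
ρ(T) = max|λ| = 0.2139; 0.2139 < 1: convergent.

yes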